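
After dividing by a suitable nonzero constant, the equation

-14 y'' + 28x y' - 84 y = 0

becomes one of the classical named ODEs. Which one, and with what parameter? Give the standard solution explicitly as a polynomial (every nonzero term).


All three coefficients share the factor -14; dividing through by -14 gives  y'' - 2x y' + 6 y = 0.
This matches the Hermite equation y'' - 2x y' + 2n y = 0 with 2n = 6, so n = 3; the polynomial solution is H_3(x).
With y = sum_k a_k x^k, matching x^k gives (k+2)(k+1) a_{k+2} = 2(k - n) a_k = 2(k - 3) a_k. The right side vanishes at k = 3, so the series with the parity of 3 terminates at degree 3.
Standard normalization: leading coefficient of H_n is 2^n, so a_3 = 2^3 = 8. Work downward with a_k = (k+1)(k+2) a_{k+2} / (2(k - n)):
  a_1 = (2)(3)(8) / (2(1 - 3)) = 48/(-4) = -12
Hence H_3(x) = 8 x^3 - 12 x.

H_3(x); series = 8 x^3 - 12 x


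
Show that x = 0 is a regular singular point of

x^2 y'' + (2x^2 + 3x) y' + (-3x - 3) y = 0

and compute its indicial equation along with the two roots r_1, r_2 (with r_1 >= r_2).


Divide by x^2 to reach normal form y'' + P_1(x) y' + P_2(x) y = 0 with P_1(x) = 2 + 3/x and P_2(x) = -3/x - 3/x^2.
x = 0 is a singular point because the y'-coefficient 2 + 3/x has a pole at x = 0 and the y-coefficient -3/x - 3/x^2 has a pole at x = 0.
It is a regular singular point because x P_1(x) = p(x) = 2x + 3 and x^2 P_2(x) = q(x) = -3x - 3 are polynomials, hence analytic at x = 0.
p(0) = 3,  q(0) = -3.
Indicial equation: r(r-1) + p(0) r + q(0) = 0, i.e. r^2 + (p(0) - 1) r + q(0) = 0, i.e. r^2 + 2 r - 3 = 0.
Discriminant: (2)^2 - 4(-3) = 16, so r = (-2 ± 4)/2.
Solving: r_1 = 1, r_2 = -3.

indicial: r^2 + 2 r - 3 = 0; roots r_1 = 1, r_2 = -3


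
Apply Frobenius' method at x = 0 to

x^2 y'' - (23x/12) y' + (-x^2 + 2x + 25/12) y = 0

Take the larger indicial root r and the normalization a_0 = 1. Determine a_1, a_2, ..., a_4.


Write in Frobenius form y'' + (p(x)/x) y' + (q(x)/x^2) y = 0:
  p(x) = -23/12,  q(x) = -x^2 + 2x + 25/12.
Indicial equation: r(r-1) + (-23/12) r + (25/12) = 0 -> roots r_1 = 5/3, r_2 = 5/4.
Take r = r_1 = 5/3. Let y(x) = x^r sum_{n>=0} a_n x^n with a_0 = 1.
Substitute y = x^r sum a_n x^n and match x^{r+n}. The recurrence is
  D(n) a_n + 2 a_{n-1} - 1 a_{n-2} = 0,  where D(n) = (r+n)(r+n-1) + (-23/12)(r+n) + (25/12).
  a_n = [-2 a_{n-1} + 1 a_{n-2}] / D(n).
Since the indicial polynomial factors as (r - r_1)(r - r_2), D(n) = (r_1 + n - r_1)(r_1 + n - r_2) = n(n + 5/12).
Evaluating step by step (a_0 = 1):
  n = 1: D(1) = 1(1 + 5/12) = 17/12; numerator = -2(1) = -2; a_1 = (-2)/(17/12) = -24/17
  n = 2: D(2) = 2(2 + 5/12) = 29/6; numerator = -2(-24/17) + 1(1) = 65/17; a_2 = (65/17)/(29/6) = 390/493
  n = 3: D(3) = 3(3 + 5/12) = 41/4; numerator = -2(390/493) + 1(-24/17) = -1476/493; a_3 = (-1476/493)/(41/4) = -144/493
  n = 4: D(4) = 4(4 + 5/12) = 53/3; numerator = -2(-144/493) + 1(390/493) = 678/493; a_4 = (678/493)/(53/3) = 2034/26129

r = 5/3; a_0 = 1; a_1 = -24/17; a_2 = 390/493; a_3 = -144/493; a_4 = 2034/26129


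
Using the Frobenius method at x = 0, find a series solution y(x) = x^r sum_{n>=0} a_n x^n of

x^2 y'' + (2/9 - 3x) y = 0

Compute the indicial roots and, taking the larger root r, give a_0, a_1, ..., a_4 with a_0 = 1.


Write in Frobenius form y'' + (p(x)/x) y' + (q(x)/x^2) y = 0:
  p(x) = 0,  q(x) = 2/9 - 3x.
Indicial equation: r(r-1) + (0) r + (2/9) = 0 -> roots r_1 = 2/3, r_2 = 1/3.
Take r = r_1 = 2/3. Let y(x) = x^r sum_{n>=0} a_n x^n with a_0 = 1.
Substitute y = x^r sum a_n x^n and match x^{r+n}. The recurrence is
  D(n) a_n - 3 a_{n-1} = 0,  where D(n) = (r+n)(r+n-1) + (0)(r+n) + (2/9).
  a_n = 3 / D(n) * a_{n-1}.
Since the indicial polynomial factors as (r - r_1)(r - r_2), D(n) = (r_1 + n - r_1)(r_1 + n - r_2) = n(n + 1/3).
Evaluating step by step (a_0 = 1):
  n = 1: D(1) = 1(1 + 1/3) = 4/3; numerator = 3(1) = 3; a_1 = (3)/(4/3) = 9/4
  n = 2: D(2) = 2(2 + 1/3) = 14/3; numerator = 3(9/4) = 27/4; a_2 = (27/4)/(14/3) = 81/56
  n = 3: D(3) = 3(3 + 1/3) = 10; numerator = 3(81/56) = 243/56; a_3 = (243/56)/(10) = 243/560
  n = 4: D(4) = 4(4 + 1/3) = 52/3; numerator = 3(243/560) = 729/560; a_4 = (729/560)/(52/3) = 2187/29120

r = 2/3; a_0 = 1; a_1 = 9/4; a_2 = 81/56; a_3 = 243/560; a_4 = 2187/29120


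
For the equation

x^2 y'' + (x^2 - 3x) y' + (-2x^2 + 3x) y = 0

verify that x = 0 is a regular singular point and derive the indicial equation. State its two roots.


Divide by x^2 to reach normal form y'' + P_1(x) y' + P_2(x) y = 0 with P_1(x) = 1 - 3/x and P_2(x) = -2 + 3/x.
x = 0 is a singular point because the y'-coefficient 1 - 3/x has a pole at x = 0 and the y-coefficient -2 + 3/x has a pole at x = 0.
It is a regular singular point because x P_1(x) = p(x) = x - 3 and x^2 P_2(x) = q(x) = -2x^2 + 3x are polynomials, hence analytic at x = 0.
p(0) = -3,  q(0) = 0.
Indicial equation: r(r-1) + p(0) r + q(0) = 0, i.e. r^2 + (p(0) - 1) r + q(0) = 0, i.e. r^2 - 4 r = 0.
Discriminant: (-4)^2 - 4(0) = 16, so r = (4 ± 4)/2.
Solving: r_1 = 4, r_2 = 0.

indicial: r^2 - 4 r = 0; roots r_1 = 4, r_2 = 0


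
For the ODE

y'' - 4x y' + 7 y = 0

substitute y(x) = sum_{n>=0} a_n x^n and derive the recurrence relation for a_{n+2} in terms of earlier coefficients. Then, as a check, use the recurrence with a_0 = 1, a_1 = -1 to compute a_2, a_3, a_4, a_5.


Substitute y = sum_n a_n x^n.
y''(x) has coefficient (n+2)(n+1) a_{n+2} at x^n;
-4 x y'(x) has coefficient -4 n a_n at x^n (shift);
7 y(x) has coefficient 7 a_n at x^n.
Matching x^n: (n+2)(n+1) a_{n+2} + (-4n + 7) a_n = 0.
Thus a_{n+2} = (4n - 7) / ((n+1)(n+2)) * a_n.

Check with a_0 = 1, a_1 = -1 (apply the recurrence for n = 0, 1, 2, 3): a_0 = 1, a_1 = -1, a_2 = -7/2, a_3 = 1/2, a_4 = -7/24, a_5 = 1/8.

a_(n+2) = (4n - 7) / ((n+1)(n+2)) * a_n; check: a_0 = 1, a_1 = -1, a_2 = -7/2, a_3 = 1/2, a_4 = -7/24, a_5 = 1/8


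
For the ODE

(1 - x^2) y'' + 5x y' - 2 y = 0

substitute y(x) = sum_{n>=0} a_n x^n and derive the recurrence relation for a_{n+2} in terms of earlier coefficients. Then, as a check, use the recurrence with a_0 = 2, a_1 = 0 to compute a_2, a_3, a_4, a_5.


Substitute y = sum_n a_n x^n.
(1 - 1 x^2) y'' contributes (n+2)(n+1) a_{n+2} - n(n-1) a_n at x^n.
5 x y'(x) contributes 5 n a_n at x^n.
-2 y(x) contributes -2 a_n at x^n.
Matching x^n: (n+2)(n+1) a_{n+2} + (-n(n-1) + 5 n - 2) a_n = 0.
Thus a_{n+2} = (n(n-1) - 5 n + 2) / ((n+1)(n+2)) * a_n.

Check with a_0 = 2, a_1 = 0 (apply the recurrence for n = 0, 1, 2, 3): a_0 = 2, a_1 = 0, a_2 = 2, a_3 = 0, a_4 = -1, a_5 = 0.

a_(n+2) = (n(n-1) - 5 n + 2) / ((n+1)(n+2)) * a_n; check: a_0 = 2, a_1 = 0, a_2 = 2, a_3 = 0, a_4 = -1, a_5 = 0


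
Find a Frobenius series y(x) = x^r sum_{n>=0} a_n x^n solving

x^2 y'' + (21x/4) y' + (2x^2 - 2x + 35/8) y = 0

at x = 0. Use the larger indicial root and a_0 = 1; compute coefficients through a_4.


Write in Frobenius form y'' + (p(x)/x) y' + (q(x)/x^2) y = 0:
  p(x) = 21/4,  q(x) = 2x^2 - 2x + 35/8.
Indicial equation: r(r-1) + (21/4) r + (35/8) = 0 -> roots r_1 = -7/4, r_2 = -5/2.
Take r = r_1 = -7/4. Let y(x) = x^r sum_{n>=0} a_n x^n with a_0 = 1.
Substitute y = x^r sum a_n x^n and match x^{r+n}. The recurrence is
  D(n) a_n - 2 a_{n-1} + 2 a_{n-2} = 0,  where D(n) = (r+n)(r+n-1) + (21/4)(r+n) + (35/8).
  a_n = [2 a_{n-1} - 2 a_{n-2}] / D(n).
Since the indicial polynomial factors as (r - r_1)(r - r_2), D(n) = (r_1 + n - r_1)(r_1 + n - r_2) = n(n + 3/4).
Evaluating step by step (a_0 = 1):
  n = 1: D(1) = 1(1 + 3/4) = 7/4; numerator = 2(1) = 2; a_1 = (2)/(7/4) = 8/7
  n = 2: D(2) = 2(2 + 3/4) = 11/2; numerator = 2(8/7) - 2(1) = 2/7; a_2 = (2/7)/(11/2) = 4/77
  n = 3: D(3) = 3(3 + 3/4) = 45/4; numerator = 2(4/77) - 2(8/7) = -24/11; a_3 = (-24/11)/(45/4) = -32/165
  n = 4: D(4) = 4(4 + 3/4) = 19; numerator = 2(-32/165) - 2(4/77) = -568/1155; a_4 = (-568/1155)/(19) = -568/21945

r = -7/4; a_0 = 1; a_1 = 8/7; a_2 = 4/77; a_3 = -32/165; a_4 = -568/21945


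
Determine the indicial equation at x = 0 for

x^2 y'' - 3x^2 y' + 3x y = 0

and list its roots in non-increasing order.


Divide by x^2 to reach normal form y'' + P_1(x) y' + P_2(x) y = 0 with P_1(x) = -3 and P_2(x) = 3/x.
x = 0 is a singular point because the y-coefficient 3/x has a pole at x = 0.
It is a regular singular point because x P_1(x) = p(x) = -3x and x^2 P_2(x) = q(x) = 3x are polynomials, hence analytic at x = 0.
p(0) = 0,  q(0) = 0.
Indicial equation: r(r-1) + p(0) r + q(0) = 0, i.e. r^2 + (p(0) - 1) r + q(0) = 0, i.e. r^2 - 1 r = 0.
Discriminant: (-1)^2 - 4(0) = 1, so r = (1 ± 1)/2.
Solving: r_1 = 1, r_2 = 0.

indicial: r^2 - 1 r = 0; roots r_1 = 1, r_2 = 0


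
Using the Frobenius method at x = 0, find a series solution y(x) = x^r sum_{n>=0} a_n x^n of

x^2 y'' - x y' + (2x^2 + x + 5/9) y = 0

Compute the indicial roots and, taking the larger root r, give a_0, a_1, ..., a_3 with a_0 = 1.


Write in Frobenius form y'' + (p(x)/x) y' + (q(x)/x^2) y = 0:
  p(x) = -1,  q(x) = 2x^2 + x + 5/9.
Indicial equation: r(r-1) + (-1) r + (5/9) = 0 -> roots r_1 = 5/3, r_2 = 1/3.
Take r = r_1 = 5/3. Let y(x) = x^r sum_{n>=0} a_n x^n with a_0 = 1.
Substitute y = x^r sum a_n x^n and match x^{r+n}. The recurrence is
  D(n) a_n + 1 a_{n-1} + 2 a_{n-2} = 0,  where D(n) = (r+n)(r+n-1) + (-1)(r+n) + (5/9).
  a_n = [-1 a_{n-1} - 2 a_{n-2}] / D(n).
Since the indicial polynomial factors as (r - r_1)(r - r_2), D(n) = (r_1 + n - r_1)(r_1 + n - r_2) = n(n + 4/3).
Evaluating step by step (a_0 = 1):
  n = 1: D(1) = 1(1 + 4/3) = 7/3; numerator = -1(1) = -1; a_1 = (-1)/(7/3) = -3/7
  n = 2: D(2) = 2(2 + 4/3) = 20/3; numerator = -1(-3/7) - 2(1) = -11/7; a_2 = (-11/7)/(20/3) = -33/140
  n = 3: D(3) = 3(3 + 4/3) = 13; numerator = -1(-33/140) - 2(-3/7) = 153/140; a_3 = (153/140)/(13) = 153/1820

r = 5/3; a_0 = 1; a_1 = -3/7; a_2 = -33/140; a_3 = 153/1820


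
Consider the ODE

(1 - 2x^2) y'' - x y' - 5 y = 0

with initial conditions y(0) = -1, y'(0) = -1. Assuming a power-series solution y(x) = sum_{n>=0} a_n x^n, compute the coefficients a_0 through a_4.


Ansatz: y(x) = sum_{n>=0} a_n x^n, so y'(x) = sum_{n>=1} n a_n x^(n-1) and y''(x) = sum_{n>=2} n(n-1) a_n x^(n-2).
Substitute into P(x) y'' + Q(x) y' + R(x) y = 0 with P(x) = 1 - 2x^2, Q(x) = -x, R(x) = -5, and match powers of x.
Initial conditions: a_0 = -1, a_1 = -1.
Setting the coefficient of each power of x to zero and solving order by order (substituting the coefficients already found):
  x^0: 2 a_2 - 5 a_0 = 0  ->  2 a_2 = 5 a_0 = -5  ->  a_2 = -5/2
  x^1: 6 a_3 - 6 a_1 = 0  ->  6 a_3 = 6 a_1 = -6  ->  a_3 = -1
  x^2: 12 a_4 - 11 a_2 = 0  ->  12 a_4 = 11 a_2 = -55/2  ->  a_4 = -55/24
Truncated series: y(x) = -1 - x - (5/2) x^2 - x^3 - (55/24) x^4 + O(x^5).

a_0 = -1; a_1 = -1; a_2 = -5/2; a_3 = -1; a_4 = -55/24


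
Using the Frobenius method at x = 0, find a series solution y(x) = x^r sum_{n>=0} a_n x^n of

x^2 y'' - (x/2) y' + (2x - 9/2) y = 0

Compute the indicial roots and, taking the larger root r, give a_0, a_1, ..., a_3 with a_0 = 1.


Write in Frobenius form y'' + (p(x)/x) y' + (q(x)/x^2) y = 0:
  p(x) = -1/2,  q(x) = 2x - 9/2.
Indicial equation: r(r-1) + (-1/2) r + (-9/2) = 0 -> roots r_1 = 3, r_2 = -3/2.
Take r = r_1 = 3. Let y(x) = x^r sum_{n>=0} a_n x^n with a_0 = 1.
Substitute y = x^r sum a_n x^n and match x^{r+n}. The recurrence is
  D(n) a_n + 2 a_{n-1} = 0,  where D(n) = (r+n)(r+n-1) + (-1/2)(r+n) + (-9/2).
  a_n = -2 / D(n) * a_{n-1}.
Since the indicial polynomial factors as (r - r_1)(r - r_2), D(n) = (r_1 + n - r_1)(r_1 + n - r_2) = n(n + 9/2).
Evaluating step by step (a_0 = 1):
  n = 1: D(1) = 1(1 + 9/2) = 11/2; numerator = -2(1) = -2; a_1 = (-2)/(11/2) = -4/11
  n = 2: D(2) = 2(2 + 9/2) = 13; numerator = -2(-4/11) = 8/11; a_2 = (8/11)/(13) = 8/143
  n = 3: D(3) = 3(3 + 9/2) = 45/2; numerator = -2(8/143) = -16/143; a_3 = (-16/143)/(45/2) = -32/6435

r = 3; a_0 = 1; a_1 = -4/11; a_2 = 8/143; a_3 = -32/6435


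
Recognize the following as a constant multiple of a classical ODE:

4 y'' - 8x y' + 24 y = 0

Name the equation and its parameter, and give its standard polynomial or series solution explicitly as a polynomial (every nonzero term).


All three coefficients share the factor 4; dividing through by 4 gives  y'' - 2x y' + 6 y = 0.
This matches the Hermite equation y'' - 2x y' + 2n y = 0 with 2n = 6, so n = 3; the polynomial solution is H_3(x).
With y = sum_k a_k x^k, matching x^k gives (k+2)(k+1) a_{k+2} = 2(k - n) a_k = 2(k - 3) a_k. The right side vanishes at k = 3, so the series with the parity of 3 terminates at degree 3.
Standard normalization: leading coefficient of H_n is 2^n, so a_3 = 2^3 = 8. Work downward with a_k = (k+1)(k+2) a_{k+2} / (2(k - n)):
  a_1 = (2)(3)(8) / (2(1 - 3)) = 48/(-4) = -12
Hence H_3(x) = 8 x^3 - 12 x.

H_3(x); series = 8 x^3 - 12 x


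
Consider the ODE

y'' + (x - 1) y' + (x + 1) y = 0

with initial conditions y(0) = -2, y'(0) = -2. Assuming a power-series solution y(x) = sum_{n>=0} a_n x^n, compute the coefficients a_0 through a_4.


Ansatz: y(x) = sum_{n>=0} a_n x^n, so y'(x) = sum_{n>=1} n a_n x^(n-1) and y''(x) = sum_{n>=2} n(n-1) a_n x^(n-2).
Substitute into P(x) y'' + Q(x) y' + R(x) y = 0 with P(x) = 1, Q(x) = x - 1, R(x) = x + 1, and match powers of x.
Initial conditions: a_0 = -2, a_1 = -2.
Setting the coefficient of each power of x to zero and solving order by order (substituting the coefficients already found):
  x^0: 2 a_2 - a_1 + a_0 = 0  ->  2 a_2 = a_1 - a_0 = 0  ->  a_2 = 0
  x^1: 6 a_3 - 2 a_2 + 2 a_1 + a_0 = 0  ->  6 a_3 = 2 a_2 - 2 a_1 - a_0 = 6  ->  a_3 = 1
  x^2: 12 a_4 - 3 a_3 + 3 a_2 + a_1 = 0  ->  12 a_4 = 3 a_3 - 3 a_2 - a_1 = 5  ->  a_4 = 5/12
Truncated series: y(x) = -2 - 2 x + x^3 + (5/12) x^4 + O(x^5).

a_0 = -2; a_1 = -2; a_2 = 0; a_3 = 1; a_4 = 5/12


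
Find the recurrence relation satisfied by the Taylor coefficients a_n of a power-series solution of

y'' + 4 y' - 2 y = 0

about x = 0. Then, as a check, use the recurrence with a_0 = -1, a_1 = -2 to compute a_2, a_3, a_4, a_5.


Substitute y = sum_n a_n x^n.
y''(x) has coefficient (n+2)(n+1) a_{n+2} at x^n;
4 y'(x) has coefficient 4 (n+1) a_{n+1} at x^n;
-2 y(x) has coefficient -2 a_n at x^n.
Matching x^n: (n+2)(n+1) a_{n+2} + 4 (n+1) a_{n+1} - 2 a_n = 0.
Thus a_{n+2} = [-4 (n+1) a_{n+1} + 2 a_n] / ((n+1)(n+2)).

Check with a_0 = -1, a_1 = -2 (apply the recurrence for n = 0, 1, 2, 3): a_0 = -1, a_1 = -2, a_2 = 3, a_3 = -14/3, a_4 = 31/6, a_5 = -23/5.

a_(n+2) = [-4 (n+1) a_(n+1) + 2 a_n] / ((n+1)(n+2)); check: a_0 = -1, a_1 = -2, a_2 = 3, a_3 = -14/3, a_4 = 31/6, a_5 = -23/5


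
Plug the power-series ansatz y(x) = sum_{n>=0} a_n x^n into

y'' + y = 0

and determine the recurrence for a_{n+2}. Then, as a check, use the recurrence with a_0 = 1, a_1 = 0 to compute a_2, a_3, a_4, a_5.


Substitute y = sum_n a_n x^n into y'' + (const) y = 0.
y''(x) = sum_{n>=0} (n+2)(n+1) a_{n+2} x^n.
The ODE becomes sum_n [(n+2)(n+1) a_{n+2} + 1 a_n] x^n = 0.
Setting each coefficient to zero gives the recurrence:
  (n+2)(n+1) a_{n+2} + 1 a_n = 0,
  a_{n+2} = -1 / ((n+1)(n+2)) a_n.

Check with a_0 = 1, a_1 = 0 (apply the recurrence for n = 0, 1, 2, 3): a_0 = 1, a_1 = 0, a_2 = -1/2, a_3 = 0, a_4 = 1/24, a_5 = 0.

a_{n+2} = -1/((n+1)(n+2)) * a_n; check: a_0 = 1, a_1 = 0, a_2 = -1/2, a_3 = 0, a_4 = 1/24, a_5 = 0


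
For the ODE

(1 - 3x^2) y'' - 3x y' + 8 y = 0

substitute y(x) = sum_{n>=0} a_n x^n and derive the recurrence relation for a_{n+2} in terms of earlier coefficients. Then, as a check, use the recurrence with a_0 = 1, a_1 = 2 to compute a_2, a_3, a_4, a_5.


Substitute y = sum_n a_n x^n.
(1 - 3 x^2) y'' contributes (n+2)(n+1) a_{n+2} - 3 n(n-1) a_n at x^n.
-3 x y'(x) contributes -3 n a_n at x^n.
8 y(x) contributes 8 a_n at x^n.
Matching x^n: (n+2)(n+1) a_{n+2} + (-3 n(n-1) - 3 n + 8) a_n = 0.
Thus a_{n+2} = (3 n(n-1) + 3 n - 8) / ((n+1)(n+2)) * a_n.

Check with a_0 = 1, a_1 = 2 (apply the recurrence for n = 0, 1, 2, 3): a_0 = 1, a_1 = 2, a_2 = -4, a_3 = -5/3, a_4 = -4/3, a_5 = -19/12.

a_(n+2) = (3 n(n-1) + 3 n - 8) / ((n+1)(n+2)) * a_n; check: a_0 = 1, a_1 = 2, a_2 = -4, a_3 = -5/3, a_4 = -4/3, a_5 = -19/12


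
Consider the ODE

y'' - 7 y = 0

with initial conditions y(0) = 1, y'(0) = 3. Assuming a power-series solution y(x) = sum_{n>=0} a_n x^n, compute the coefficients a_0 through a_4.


Ansatz: y(x) = sum_{n>=0} a_n x^n, so y'(x) = sum_{n>=1} n a_n x^(n-1) and y''(x) = sum_{n>=2} n(n-1) a_n x^(n-2).
Substitute into P(x) y'' + Q(x) y' + R(x) y = 0 with P(x) = 1, Q(x) = 0, R(x) = -7, and match powers of x.
Initial conditions: a_0 = 1, a_1 = 3.
Setting the coefficient of each power of x to zero and solving order by order (substituting the coefficients already found):
  x^0: 2 a_2 - 7 a_0 = 0  ->  2 a_2 = 7 a_0 = 7  ->  a_2 = 7/2
  x^1: 6 a_3 - 7 a_1 = 0  ->  6 a_3 = 7 a_1 = 21  ->  a_3 = 7/2
  x^2: 12 a_4 - 7 a_2 = 0  ->  12 a_4 = 7 a_2 = 49/2  ->  a_4 = 49/24
Truncated series: y(x) = 1 + 3 x + (7/2) x^2 + (7/2) x^3 + (49/24) x^4 + O(x^5).

a_0 = 1; a_1 = 3; a_2 = 7/2; a_3 = 7/2; a_4 = 49/24


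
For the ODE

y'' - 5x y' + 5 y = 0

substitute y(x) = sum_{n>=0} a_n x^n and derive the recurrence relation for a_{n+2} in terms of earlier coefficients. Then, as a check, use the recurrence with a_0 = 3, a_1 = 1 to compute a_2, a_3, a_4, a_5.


Substitute y = sum_n a_n x^n.
y''(x) has coefficient (n+2)(n+1) a_{n+2} at x^n;
-5 x y'(x) has coefficient -5 n a_n at x^n (shift);
5 y(x) has coefficient 5 a_n at x^n.
Matching x^n: (n+2)(n+1) a_{n+2} + (-5n + 5) a_n = 0.
Thus a_{n+2} = (5n - 5) / ((n+1)(n+2)) * a_n.

Check with a_0 = 3, a_1 = 1 (apply the recurrence for n = 0, 1, 2, 3): a_0 = 3, a_1 = 1, a_2 = -15/2, a_3 = 0, a_4 = -25/8, a_5 = 0.

a_(n+2) = (5n - 5) / ((n+1)(n+2)) * a_n; check: a_0 = 3, a_1 = 1, a_2 = -15/2, a_3 = 0, a_4 = -25/8, a_5 = 0


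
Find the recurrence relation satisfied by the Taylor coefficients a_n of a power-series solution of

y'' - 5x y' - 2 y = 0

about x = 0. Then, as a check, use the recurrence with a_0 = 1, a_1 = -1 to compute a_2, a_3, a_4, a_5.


Substitute y = sum_n a_n x^n.
y''(x) has coefficient (n+2)(n+1) a_{n+2} at x^n;
-5 x y'(x) has coefficient -5 n a_n at x^n (shift);
-2 y(x) has coefficient -2 a_n at x^n.
Matching x^n: (n+2)(n+1) a_{n+2} + (-5n - 2) a_n = 0.
Thus a_{n+2} = (5n + 2) / ((n+1)(n+2)) * a_n.

Check with a_0 = 1, a_1 = -1 (apply the recurrence for n = 0, 1, 2, 3): a_0 = 1, a_1 = -1, a_2 = 1, a_3 = -7/6, a_4 = 1, a_5 = -119/120.

a_(n+2) = (5n + 2) / ((n+1)(n+2)) * a_n; check: a_0 = 1, a_1 = -1, a_2 = 1, a_3 = -7/6, a_4 = 1, a_5 = -119/120


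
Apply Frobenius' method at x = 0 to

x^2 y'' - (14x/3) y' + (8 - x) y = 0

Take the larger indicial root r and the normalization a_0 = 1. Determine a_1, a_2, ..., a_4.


Write in Frobenius form y'' + (p(x)/x) y' + (q(x)/x^2) y = 0:
  p(x) = -14/3,  q(x) = 8 - x.
Indicial equation: r(r-1) + (-14/3) r + (8) = 0 -> roots r_1 = 3, r_2 = 8/3.
Take r = r_1 = 3. Let y(x) = x^r sum_{n>=0} a_n x^n with a_0 = 1.
Substitute y = x^r sum a_n x^n and match x^{r+n}. The recurrence is
  D(n) a_n - 1 a_{n-1} = 0,  where D(n) = (r+n)(r+n-1) + (-14/3)(r+n) + (8).
  a_n = 1 / D(n) * a_{n-1}.
Since the indicial polynomial factors as (r - r_1)(r - r_2), D(n) = (r_1 + n - r_1)(r_1 + n - r_2) = n(n + 1/3).
Evaluating step by step (a_0 = 1):
  n = 1: D(1) = 1(1 + 1/3) = 4/3; numerator = 1(1) = 1; a_1 = (1)/(4/3) = 3/4
  n = 2: D(2) = 2(2 + 1/3) = 14/3; numerator = 1(3/4) = 3/4; a_2 = (3/4)/(14/3) = 9/56
  n = 3: D(3) = 3(3 + 1/3) = 10; numerator = 1(9/56) = 9/56; a_3 = (9/56)/(10) = 9/560
  n = 4: D(4) = 4(4 + 1/3) = 52/3; numerator = 1(9/560) = 9/560; a_4 = (9/560)/(52/3) = 27/29120

r = 3; a_0 = 1; a_1 = 3/4; a_2 = 9/56; a_3 = 9/560; a_4 = 27/29120


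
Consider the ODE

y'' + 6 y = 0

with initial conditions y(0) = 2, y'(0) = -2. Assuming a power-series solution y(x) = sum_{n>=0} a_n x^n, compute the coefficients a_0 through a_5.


Ansatz: y(x) = sum_{n>=0} a_n x^n, so y'(x) = sum_{n>=1} n a_n x^(n-1) and y''(x) = sum_{n>=2} n(n-1) a_n x^(n-2).
Substitute into P(x) y'' + Q(x) y' + R(x) y = 0 with P(x) = 1, Q(x) = 0, R(x) = 6, and match powers of x.
Initial conditions: a_0 = 2, a_1 = -2.
Setting the coefficient of each power of x to zero and solving order by order (substituting the coefficients already found):
  x^0: 2 a_2 + 6 a_0 = 0  ->  2 a_2 = -6 a_0 = -12  ->  a_2 = -6
  x^1: 6 a_3 + 6 a_1 = 0  ->  6 a_3 = -6 a_1 = 12  ->  a_3 = 2
  x^2: 12 a_4 + 6 a_2 = 0  ->  12 a_4 = -6 a_2 = 36  ->  a_4 = 3
  x^3: 20 a_5 + 6 a_3 = 0  ->  20 a_5 = -6 a_3 = -12  ->  a_5 = -3/5
Truncated series: y(x) = 2 - 2 x - 6 x^2 + 2 x^3 + 3 x^4 - (3/5) x^5 + O(x^6).

a_0 = 2; a_1 = -2; a_2 = -6; a_3 = 2; a_4 = 3; a_5 = -3/5


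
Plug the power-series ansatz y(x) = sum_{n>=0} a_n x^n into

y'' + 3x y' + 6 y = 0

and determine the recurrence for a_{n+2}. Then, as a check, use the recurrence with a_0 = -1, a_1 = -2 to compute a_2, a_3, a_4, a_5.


Substitute y = sum_n a_n x^n.
y''(x) has coefficient (n+2)(n+1) a_{n+2} at x^n;
3 x y'(x) has coefficient 3 n a_n at x^n (shift);
6 y(x) has coefficient 6 a_n at x^n.
Matching x^n: (n+2)(n+1) a_{n+2} + (3n + 6) a_n = 0.
Thus a_{n+2} = (-3n - 6) / ((n+1)(n+2)) * a_n.

Check with a_0 = -1, a_1 = -2 (apply the recurrence for n = 0, 1, 2, 3): a_0 = -1, a_1 = -2, a_2 = 3, a_3 = 3, a_4 = -3, a_5 = -9/4.

a_(n+2) = (-3n - 6) / ((n+1)(n+2)) * a_n; check: a_0 = -1, a_1 = -2, a_2 = 3, a_3 = 3, a_4 = -3, a_5 = -9/4


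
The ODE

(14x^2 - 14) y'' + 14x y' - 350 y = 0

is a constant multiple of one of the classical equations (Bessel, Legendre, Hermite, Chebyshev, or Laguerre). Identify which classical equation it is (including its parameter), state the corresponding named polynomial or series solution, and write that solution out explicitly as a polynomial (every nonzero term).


All three coefficients share the factor -14; dividing through by -14 gives  (1 - x^2) y'' - x y' + 25 y = 0.
This matches the Chebyshev equation (1 - x^2) y'' - x y' + n^2 y = 0 (note the -x y' term, not -2x y') with n^2 = 25, so n = 5; the polynomial solution is T_5(x).
With y = sum_k a_k x^k, matching x^k gives (k+2)(k+1) a_{k+2} = (k^2 - n^2) a_k = (k - 5)(k + 5) a_k. The right side vanishes at k = 5, so the series with the parity of 5 terminates at degree 5.
Standard normalization: leading coefficient of T_n is 2^(n-1), so a_5 = 2^4 = 16. Work downward with a_k = (k+1)(k+2) a_{k+2} / ((k - 5)(k + 5)):
  a_3 = (4)(5)(16) / ((3 - 5)(3 + 5)) = 320/(-16) = -20
  a_1 = (2)(3)(-20) / ((1 - 5)(1 + 5)) = -120/(-24) = 5
Hence T_5(x) = 16 x^5 - 20 x^3 + 5 x.

T_5(x); series = 16 x^5 - 20 x^3 + 5 x


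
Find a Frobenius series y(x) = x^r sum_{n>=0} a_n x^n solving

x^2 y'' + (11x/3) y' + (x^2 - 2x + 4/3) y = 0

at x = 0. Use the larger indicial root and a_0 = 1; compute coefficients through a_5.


Write in Frobenius form y'' + (p(x)/x) y' + (q(x)/x^2) y = 0:
  p(x) = 11/3,  q(x) = x^2 - 2x + 4/3.
Indicial equation: r(r-1) + (11/3) r + (4/3) = 0 -> roots r_1 = -2/3, r_2 = -2.
Take r = r_1 = -2/3. Let y(x) = x^r sum_{n>=0} a_n x^n with a_0 = 1.
Substitute y = x^r sum a_n x^n and match x^{r+n}. The recurrence is
  D(n) a_n - 2 a_{n-1} + 1 a_{n-2} = 0,  where D(n) = (r+n)(r+n-1) + (11/3)(r+n) + (4/3).
  a_n = [2 a_{n-1} - 1 a_{n-2}] / D(n).
Since the indicial polynomial factors as (r - r_1)(r - r_2), D(n) = (r_1 + n - r_1)(r_1 + n - r_2) = n(n + 4/3).
Evaluating step by step (a_0 = 1):
  n = 1: D(1) = 1(1 + 4/3) = 7/3; numerator = 2(1) = 2; a_1 = (2)/(7/3) = 6/7
  n = 2: D(2) = 2(2 + 4/3) = 20/3; numerator = 2(6/7) - 1(1) = 5/7; a_2 = (5/7)/(20/3) = 3/28
  n = 3: D(3) = 3(3 + 4/3) = 13; numerator = 2(3/28) - 1(6/7) = -9/14; a_3 = (-9/14)/(13) = -9/182
  n = 4: D(4) = 4(4 + 4/3) = 64/3; numerator = 2(-9/182) - 1(3/28) = -75/364; a_4 = (-75/364)/(64/3) = -225/23296
  n = 5: D(5) = 5(5 + 4/3) = 95/3; numerator = 2(-225/23296) - 1(-9/182) = 27/896; a_5 = (27/896)/(95/3) = 81/85120

r = -2/3; a_0 = 1; a_1 = 6/7; a_2 = 3/28; a_3 = -9/182; a_4 = -225/23296; a_5 = 81/85120


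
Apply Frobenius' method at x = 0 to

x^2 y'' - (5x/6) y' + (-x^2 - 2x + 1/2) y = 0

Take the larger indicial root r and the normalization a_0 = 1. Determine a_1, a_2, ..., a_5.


Write in Frobenius form y'' + (p(x)/x) y' + (q(x)/x^2) y = 0:
  p(x) = -5/6,  q(x) = -x^2 - 2x + 1/2.
Indicial equation: r(r-1) + (-5/6) r + (1/2) = 0 -> roots r_1 = 3/2, r_2 = 1/3.
Take r = r_1 = 3/2. Let y(x) = x^r sum_{n>=0} a_n x^n with a_0 = 1.
Substitute y = x^r sum a_n x^n and match x^{r+n}. The recurrence is
  D(n) a_n - 2 a_{n-1} - 1 a_{n-2} = 0,  where D(n) = (r+n)(r+n-1) + (-5/6)(r+n) + (1/2).
  a_n = [2 a_{n-1} + 1 a_{n-2}] / D(n).
Since the indicial polynomial factors as (r - r_1)(r - r_2), D(n) = (r_1 + n - r_1)(r_1 + n - r_2) = n(n + 7/6).
Evaluating step by step (a_0 = 1):
  n = 1: D(1) = 1(1 + 7/6) = 13/6; numerator = 2(1) = 2; a_1 = (2)/(13/6) = 12/13
  n = 2: D(2) = 2(2 + 7/6) = 19/3; numerator = 2(12/13) + 1(1) = 37/13; a_2 = (37/13)/(19/3) = 111/247
  n = 3: D(3) = 3(3 + 7/6) = 25/2; numerator = 2(111/247) + 1(12/13) = 450/247; a_3 = (450/247)/(25/2) = 36/247
  n = 4: D(4) = 4(4 + 7/6) = 62/3; numerator = 2(36/247) + 1(111/247) = 183/247; a_4 = (183/247)/(62/3) = 549/15314
  n = 5: D(5) = 5(5 + 7/6) = 185/6; numerator = 2(549/15314) + 1(36/247) = 1665/7657; a_5 = (1665/7657)/(185/6) = 54/7657

r = 3/2; a_0 = 1; a_1 = 12/13; a_2 = 111/247; a_3 = 36/247; a_4 = 549/15314; a_5 = 54/7657


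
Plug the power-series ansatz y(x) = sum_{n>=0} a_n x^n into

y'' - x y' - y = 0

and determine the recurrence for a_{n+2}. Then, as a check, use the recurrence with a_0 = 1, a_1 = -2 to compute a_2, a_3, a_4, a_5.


Substitute y = sum_n a_n x^n.
y''(x) has coefficient (n+2)(n+1) a_{n+2} at x^n;
-x y'(x) has coefficient -n a_n at x^n (shift);
-y(x) has coefficient -1 a_n at x^n.
Matching x^n: (n+2)(n+1) a_{n+2} + (-n - 1) a_n = 0.
Thus a_{n+2} = (n + 1) / ((n+1)(n+2)) * a_n.

Check with a_0 = 1, a_1 = -2 (apply the recurrence for n = 0, 1, 2, 3): a_0 = 1, a_1 = -2, a_2 = 1/2, a_3 = -2/3, a_4 = 1/8, a_5 = -2/15.

a_(n+2) = (n + 1) / ((n+1)(n+2)) * a_n; check: a_0 = 1, a_1 = -2, a_2 = 1/2, a_3 = -2/3, a_4 = 1/8, a_5 = -2/15


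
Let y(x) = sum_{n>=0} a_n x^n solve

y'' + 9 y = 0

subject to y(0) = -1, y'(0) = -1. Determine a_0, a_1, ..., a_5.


Ansatz: y(x) = sum_{n>=0} a_n x^n, so y'(x) = sum_{n>=1} n a_n x^(n-1) and y''(x) = sum_{n>=2} n(n-1) a_n x^(n-2).
Substitute into P(x) y'' + Q(x) y' + R(x) y = 0 with P(x) = 1, Q(x) = 0, R(x) = 9, and match powers of x.
Initial conditions: a_0 = -1, a_1 = -1.
Setting the coefficient of each power of x to zero and solving order by order (substituting the coefficients already found):
  x^0: 2 a_2 + 9 a_0 = 0  ->  2 a_2 = -9 a_0 = 9  ->  a_2 = 9/2
  x^1: 6 a_3 + 9 a_1 = 0  ->  6 a_3 = -9 a_1 = 9  ->  a_3 = 3/2
  x^2: 12 a_4 + 9 a_2 = 0  ->  12 a_4 = -9 a_2 = -81/2  ->  a_4 = -27/8
  x^3: 20 a_5 + 9 a_3 = 0  ->  20 a_5 = -9 a_3 = -27/2  ->  a_5 = -27/40
Truncated series: y(x) = -1 - x + (9/2) x^2 + (3/2) x^3 - (27/8) x^4 - (27/40) x^5 + O(x^6).

a_0 = -1; a_1 = -1; a_2 = 9/2; a_3 = 3/2; a_4 = -27/8; a_5 = -27/40


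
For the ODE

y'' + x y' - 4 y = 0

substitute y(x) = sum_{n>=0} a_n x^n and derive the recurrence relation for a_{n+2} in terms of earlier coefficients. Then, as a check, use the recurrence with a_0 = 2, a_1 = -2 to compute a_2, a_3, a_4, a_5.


Substitute y = sum_n a_n x^n.
y''(x) has coefficient (n+2)(n+1) a_{n+2} at x^n;
x y'(x) has coefficient n a_n at x^n (shift);
-4 y(x) has coefficient -4 a_n at x^n.
Matching x^n: (n+2)(n+1) a_{n+2} + (n - 4) a_n = 0.
Thus a_{n+2} = (-n + 4) / ((n+1)(n+2)) * a_n.

Check with a_0 = 2, a_1 = -2 (apply the recurrence for n = 0, 1, 2, 3): a_0 = 2, a_1 = -2, a_2 = 4, a_3 = -1, a_4 = 2/3, a_5 = -1/20.

a_(n+2) = (-n + 4) / ((n+1)(n+2)) * a_n; check: a_0 = 2, a_1 = -2, a_2 = 4, a_3 = -1, a_4 = 2/3, a_5 = -1/20


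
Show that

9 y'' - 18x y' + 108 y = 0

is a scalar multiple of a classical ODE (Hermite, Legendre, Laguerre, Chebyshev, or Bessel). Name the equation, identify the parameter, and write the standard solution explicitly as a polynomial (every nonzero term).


All three coefficients share the factor 9; dividing through by 9 gives  y'' - 2x y' + 12 y = 0.
This matches the Hermite equation y'' - 2x y' + 2n y = 0 with 2n = 12, so n = 6; the polynomial solution is H_6(x).
With y = sum_k a_k x^k, matching x^k gives (k+2)(k+1) a_{k+2} = 2(k - n) a_k = 2(k - 6) a_k. The right side vanishes at k = 6, so the series with the parity of 6 terminates at degree 6.
Standard normalization: leading coefficient of H_n is 2^n, so a_6 = 2^6 = 64. Work downward with a_k = (k+1)(k+2) a_{k+2} / (2(k - n)):
  a_4 = (5)(6)(64) / (2(4 - 6)) = 1920/(-4) = -480
  a_2 = (3)(4)(-480) / (2(2 - 6)) = -5760/(-8) = 720
  a_0 = (1)(2)(720) / (2(0 - 6)) = 1440/(-12) = -120
Hence H_6(x) = 64 x^6 - 480 x^4 + 720 x^2 - 120.

H_6(x); series = 64 x^6 - 480 x^4 + 720 x^2 - 120


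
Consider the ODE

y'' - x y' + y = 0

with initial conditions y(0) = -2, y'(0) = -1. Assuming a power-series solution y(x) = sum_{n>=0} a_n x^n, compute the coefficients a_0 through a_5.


Ansatz: y(x) = sum_{n>=0} a_n x^n, so y'(x) = sum_{n>=1} n a_n x^(n-1) and y''(x) = sum_{n>=2} n(n-1) a_n x^(n-2).
Substitute into P(x) y'' + Q(x) y' + R(x) y = 0 with P(x) = 1, Q(x) = -x, R(x) = 1, and match powers of x.
Initial conditions: a_0 = -2, a_1 = -1.
Setting the coefficient of each power of x to zero and solving order by order (substituting the coefficients already found):
  x^0: 2 a_2 + a_0 = 0  ->  2 a_2 = -a_0 = 2  ->  a_2 = 1
  x^1: 6 a_3 = 0  ->  a_3 = 0
  x^2: 12 a_4 - a_2 = 0  ->  12 a_4 = a_2 = 1  ->  a_4 = 1/12
  x^3: 20 a_5 - 2 a_3 = 0  ->  20 a_5 = 2 a_3 = 0  ->  a_5 = 0
Truncated series: y(x) = -2 - x + x^2 + (1/12) x^4 + O(x^6).

a_0 = -2; a_1 = -1; a_2 = 1; a_3 = 0; a_4 = 1/12; a_5 = 0


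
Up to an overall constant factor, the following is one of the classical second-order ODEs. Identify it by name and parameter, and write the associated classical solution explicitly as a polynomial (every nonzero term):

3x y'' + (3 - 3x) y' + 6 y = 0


All three coefficients share the factor 3; dividing through by 3 gives  x y'' + (1 - x) y' + 2 y = 0.
This matches the Laguerre equation x y'' + (1 - x) y' + n y = 0 with n = 2; the polynomial solution is L_2(x).
With y = sum_k a_k x^k, matching x^k gives (k+1)k a_{k+1} + (k+1) a_{k+1} - k a_k + n a_k = 0, i.e. (k+1)^2 a_{k+1} = (k - n) a_k = (k - 2) a_k. The right side vanishes at k = 2, so the series terminates at degree 2.
Standard normalization L_n(0) = 1 gives a_0 = 1. Work upward with a_{k+1} = (k - 2) a_k / (k+1)^2:
  a_1 = (0 - 2)(1) / 1^2 = -2/1 = -2
  a_2 = (1 - 2)(-2) / 2^2 = 2/4 = 1/2
Hence L_2(x) = x^2/2 - 2 x + 1.

L_2(x); series = x^2/2 - 2 x + 1


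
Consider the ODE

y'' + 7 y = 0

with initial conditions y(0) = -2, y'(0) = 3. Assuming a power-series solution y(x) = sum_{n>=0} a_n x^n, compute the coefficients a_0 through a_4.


Ansatz: y(x) = sum_{n>=0} a_n x^n, so y'(x) = sum_{n>=1} n a_n x^(n-1) and y''(x) = sum_{n>=2} n(n-1) a_n x^(n-2).
Substitute into P(x) y'' + Q(x) y' + R(x) y = 0 with P(x) = 1, Q(x) = 0, R(x) = 7, and match powers of x.
Initial conditions: a_0 = -2, a_1 = 3.
Setting the coefficient of each power of x to zero and solving order by order (substituting the coefficients already found):
  x^0: 2 a_2 + 7 a_0 = 0  ->  2 a_2 = -7 a_0 = 14  ->  a_2 = 7
  x^1: 6 a_3 + 7 a_1 = 0  ->  6 a_3 = -7 a_1 = -21  ->  a_3 = -7/2
  x^2: 12 a_4 + 7 a_2 = 0  ->  12 a_4 = -7 a_2 = -49  ->  a_4 = -49/12
Truncated series: y(x) = -2 + 3 x + 7 x^2 - (7/2) x^3 - (49/12) x^4 + O(x^5).

a_0 = -2; a_1 = 3; a_2 = 7; a_3 = -7/2; a_4 = -49/12


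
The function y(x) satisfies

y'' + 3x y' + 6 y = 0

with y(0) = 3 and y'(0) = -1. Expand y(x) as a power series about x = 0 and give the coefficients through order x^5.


Ansatz: y(x) = sum_{n>=0} a_n x^n, so y'(x) = sum_{n>=1} n a_n x^(n-1) and y''(x) = sum_{n>=2} n(n-1) a_n x^(n-2).
Substitute into P(x) y'' + Q(x) y' + R(x) y = 0 with P(x) = 1, Q(x) = 3x, R(x) = 6, and match powers of x.
Initial conditions: a_0 = 3, a_1 = -1.
Setting the coefficient of each power of x to zero and solving order by order (substituting the coefficients already found):
  x^0: 2 a_2 + 6 a_0 = 0  ->  2 a_2 = -6 a_0 = -18  ->  a_2 = -9
  x^1: 6 a_3 + 9 a_1 = 0  ->  6 a_3 = -9 a_1 = 9  ->  a_3 = 3/2
  x^2: 12 a_4 + 12 a_2 = 0  ->  12 a_4 = -12 a_2 = 108  ->  a_4 = 9
  x^3: 20 a_5 + 15 a_3 = 0  ->  20 a_5 = -15 a_3 = -45/2  ->  a_5 = -9/8
Truncated series: y(x) = 3 - x - 9 x^2 + (3/2) x^3 + 9 x^4 - (9/8) x^5 + O(x^6).

a_0 = 3; a_1 = -1; a_2 = -9; a_3 = 3/2; a_4 = 9; a_5 = -9/8


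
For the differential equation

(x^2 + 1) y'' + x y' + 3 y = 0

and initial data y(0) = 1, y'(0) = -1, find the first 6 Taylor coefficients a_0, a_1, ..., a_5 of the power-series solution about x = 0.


Ansatz: y(x) = sum_{n>=0} a_n x^n, so y'(x) = sum_{n>=1} n a_n x^(n-1) and y''(x) = sum_{n>=2} n(n-1) a_n x^(n-2).
Substitute into P(x) y'' + Q(x) y' + R(x) y = 0 with P(x) = x^2 + 1, Q(x) = x, R(x) = 3, and match powers of x.
Initial conditions: a_0 = 1, a_1 = -1.
Setting the coefficient of each power of x to zero and solving order by order (substituting the coefficients already found):
  x^0: 2 a_2 + 3 a_0 = 0  ->  2 a_2 = -3 a_0 = -3  ->  a_2 = -3/2
  x^1: 6 a_3 + 4 a_1 = 0  ->  6 a_3 = -4 a_1 = 4  ->  a_3 = 2/3
  x^2: 12 a_4 + 7 a_2 = 0  ->  12 a_4 = -7 a_2 = 21/2  ->  a_4 = 7/8
  x^3: 20 a_5 + 12 a_3 = 0  ->  20 a_5 = -12 a_3 = -8  ->  a_5 = -2/5
Truncated series: y(x) = 1 - x - (3/2) x^2 + (2/3) x^3 + (7/8) x^4 - (2/5) x^5 + O(x^6).

a_0 = 1; a_1 = -1; a_2 = -3/2; a_3 = 2/3; a_4 = 7/8; a_5 = -2/5


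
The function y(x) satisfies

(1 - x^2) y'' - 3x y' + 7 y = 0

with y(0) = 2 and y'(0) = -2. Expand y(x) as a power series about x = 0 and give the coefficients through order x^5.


Ansatz: y(x) = sum_{n>=0} a_n x^n, so y'(x) = sum_{n>=1} n a_n x^(n-1) and y''(x) = sum_{n>=2} n(n-1) a_n x^(n-2).
Substitute into P(x) y'' + Q(x) y' + R(x) y = 0 with P(x) = 1 - x^2, Q(x) = -3x, R(x) = 7, and match powers of x.
Initial conditions: a_0 = 2, a_1 = -2.
Setting the coefficient of each power of x to zero and solving order by order (substituting the coefficients already found):
  x^0: 2 a_2 + 7 a_0 = 0  ->  2 a_2 = -7 a_0 = -14  ->  a_2 = -7
  x^1: 6 a_3 + 4 a_1 = 0  ->  6 a_3 = -4 a_1 = 8  ->  a_3 = 4/3
  x^2: 12 a_4 - a_2 = 0  ->  12 a_4 = a_2 = -7  ->  a_4 = -7/12
  x^3: 20 a_5 - 8 a_3 = 0  ->  20 a_5 = 8 a_3 = 32/3  ->  a_5 = 8/15
Truncated series: y(x) = 2 - 2 x - 7 x^2 + (4/3) x^3 - (7/12) x^4 + (8/15) x^5 + O(x^6).

a_0 = 2; a_1 = -2; a_2 = -7; a_3 = 4/3; a_4 = -7/12; a_5 = 8/15


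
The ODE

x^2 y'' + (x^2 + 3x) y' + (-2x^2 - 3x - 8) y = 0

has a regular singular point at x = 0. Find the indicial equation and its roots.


Divide by x^2 to reach normal form y'' + P_1(x) y' + P_2(x) y = 0 with P_1(x) = 1 + 3/x and P_2(x) = -2 - 3/x - 8/x^2.
x = 0 is a singular point because the y'-coefficient 1 + 3/x has a pole at x = 0 and the y-coefficient -2 - 3/x - 8/x^2 has a pole at x = 0.
It is a regular singular point because x P_1(x) = p(x) = x + 3 and x^2 P_2(x) = q(x) = -2x^2 - 3x - 8 are polynomials, hence analytic at x = 0.
p(0) = 3,  q(0) = -8.
Indicial equation: r(r-1) + p(0) r + q(0) = 0, i.e. r^2 + (p(0) - 1) r + q(0) = 0, i.e. r^2 + 2 r - 8 = 0.
Discriminant: (2)^2 - 4(-8) = 36, so r = (-2 ± 6)/2.
Solving: r_1 = 2, r_2 = -4.

indicial: r^2 + 2 r - 8 = 0; roots r_1 = 2, r_2 = -4


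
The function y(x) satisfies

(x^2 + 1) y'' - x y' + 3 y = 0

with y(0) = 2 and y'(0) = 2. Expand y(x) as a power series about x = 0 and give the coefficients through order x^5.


Ansatz: y(x) = sum_{n>=0} a_n x^n, so y'(x) = sum_{n>=1} n a_n x^(n-1) and y''(x) = sum_{n>=2} n(n-1) a_n x^(n-2).
Substitute into P(x) y'' + Q(x) y' + R(x) y = 0 with P(x) = x^2 + 1, Q(x) = -x, R(x) = 3, and match powers of x.
Initial conditions: a_0 = 2, a_1 = 2.
Setting the coefficient of each power of x to zero and solving order by order (substituting the coefficients already found):
  x^0: 2 a_2 + 3 a_0 = 0  ->  2 a_2 = -3 a_0 = -6  ->  a_2 = -3
  x^1: 6 a_3 + 2 a_1 = 0  ->  6 a_3 = -2 a_1 = -4  ->  a_3 = -2/3
  x^2: 12 a_4 + 3 a_2 = 0  ->  12 a_4 = -3 a_2 = 9  ->  a_4 = 3/4
  x^3: 20 a_5 + 6 a_3 = 0  ->  20 a_5 = -6 a_3 = 4  ->  a_5 = 1/5
Truncated series: y(x) = 2 + 2 x - 3 x^2 - (2/3) x^3 + (3/4) x^4 + (1/5) x^5 + O(x^6).

a_0 = 2; a_1 = 2; a_2 = -3; a_3 = -2/3; a_4 = 3/4; a_5 = 1/5


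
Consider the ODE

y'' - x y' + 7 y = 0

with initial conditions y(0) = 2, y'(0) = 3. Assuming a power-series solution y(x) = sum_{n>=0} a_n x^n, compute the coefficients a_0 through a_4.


Ansatz: y(x) = sum_{n>=0} a_n x^n, so y'(x) = sum_{n>=1} n a_n x^(n-1) and y''(x) = sum_{n>=2} n(n-1) a_n x^(n-2).
Substitute into P(x) y'' + Q(x) y' + R(x) y = 0 with P(x) = 1, Q(x) = -x, R(x) = 7, and match powers of x.
Initial conditions: a_0 = 2, a_1 = 3.
Setting the coefficient of each power of x to zero and solving order by order (substituting the coefficients already found):
  x^0: 2 a_2 + 7 a_0 = 0  ->  2 a_2 = -7 a_0 = -14  ->  a_2 = -7
  x^1: 6 a_3 + 6 a_1 = 0  ->  6 a_3 = -6 a_1 = -18  ->  a_3 = -3
  x^2: 12 a_4 + 5 a_2 = 0  ->  12 a_4 = -5 a_2 = 35  ->  a_4 = 35/12
Truncated series: y(x) = 2 + 3 x - 7 x^2 - 3 x^3 + (35/12) x^4 + O(x^5).

a_0 = 2; a_1 = 3; a_2 = -7; a_3 = -3; a_4 = 35/12


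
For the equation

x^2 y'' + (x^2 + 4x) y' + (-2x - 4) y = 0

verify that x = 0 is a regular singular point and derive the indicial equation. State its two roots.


Divide by x^2 to reach normal form y'' + P_1(x) y' + P_2(x) y = 0 with P_1(x) = 1 + 4/x and P_2(x) = -2/x - 4/x^2.
x = 0 is a singular point because the y'-coefficient 1 + 4/x has a pole at x = 0 and the y-coefficient -2/x - 4/x^2 has a pole at x = 0.
It is a regular singular point because x P_1(x) = p(x) = x + 4 and x^2 P_2(x) = q(x) = -2x - 4 are polynomials, hence analytic at x = 0.
p(0) = 4,  q(0) = -4.
Indicial equation: r(r-1) + p(0) r + q(0) = 0, i.e. r^2 + (p(0) - 1) r + q(0) = 0, i.e. r^2 + 3 r - 4 = 0.
Discriminant: (3)^2 - 4(-4) = 25, so r = (-3 ± 5)/2.
Solving: r_1 = 1, r_2 = -4.

indicial: r^2 + 3 r - 4 = 0; roots r_1 = 1, r_2 = -4


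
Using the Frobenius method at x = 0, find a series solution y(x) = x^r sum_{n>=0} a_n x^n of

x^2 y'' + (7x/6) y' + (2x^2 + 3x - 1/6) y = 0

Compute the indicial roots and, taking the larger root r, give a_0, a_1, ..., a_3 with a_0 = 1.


Write in Frobenius form y'' + (p(x)/x) y' + (q(x)/x^2) y = 0:
  p(x) = 7/6,  q(x) = 2x^2 + 3x - 1/6.
Indicial equation: r(r-1) + (7/6) r + (-1/6) = 0 -> roots r_1 = 1/3, r_2 = -1/2.
Take r = r_1 = 1/3. Let y(x) = x^r sum_{n>=0} a_n x^n with a_0 = 1.
Substitute y = x^r sum a_n x^n and match x^{r+n}. The recurrence is
  D(n) a_n + 3 a_{n-1} + 2 a_{n-2} = 0,  where D(n) = (r+n)(r+n-1) + (7/6)(r+n) + (-1/6).
  a_n = [-3 a_{n-1} - 2 a_{n-2}] / D(n).
Since the indicial polynomial factors as (r - r_1)(r - r_2), D(n) = (r_1 + n - r_1)(r_1 + n - r_2) = n(n + 5/6).
Evaluating step by step (a_0 = 1):
  n = 1: D(1) = 1(1 + 5/6) = 11/6; numerator = -3(1) = -3; a_1 = (-3)/(11/6) = -18/11
  n = 2: D(2) = 2(2 + 5/6) = 17/3; numerator = -3(-18/11) - 2(1) = 32/11; a_2 = (32/11)/(17/3) = 96/187
  n = 3: D(3) = 3(3 + 5/6) = 23/2; numerator = -3(96/187) - 2(-18/11) = 324/187; a_3 = (324/187)/(23/2) = 648/4301

r = 1/3; a_0 = 1; a_1 = -18/11; a_2 = 96/187; a_3 = 648/4301


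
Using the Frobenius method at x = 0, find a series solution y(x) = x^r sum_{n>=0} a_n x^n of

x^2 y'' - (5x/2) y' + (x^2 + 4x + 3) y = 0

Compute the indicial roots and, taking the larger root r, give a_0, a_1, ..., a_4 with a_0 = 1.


Write in Frobenius form y'' + (p(x)/x) y' + (q(x)/x^2) y = 0:
  p(x) = -5/2,  q(x) = x^2 + 4x + 3.
Indicial equation: r(r-1) + (-5/2) r + (3) = 0 -> roots r_1 = 2, r_2 = 3/2.
Take r = r_1 = 2. Let y(x) = x^r sum_{n>=0} a_n x^n with a_0 = 1.
Substitute y = x^r sum a_n x^n and match x^{r+n}. The recurrence is
  D(n) a_n + 4 a_{n-1} + 1 a_{n-2} = 0,  where D(n) = (r+n)(r+n-1) + (-5/2)(r+n) + (3).
  a_n = [-4 a_{n-1} - 1 a_{n-2}] / D(n).
Since the indicial polynomial factors as (r - r_1)(r - r_2), D(n) = (r_1 + n - r_1)(r_1 + n - r_2) = n(n + 1/2).
Evaluating step by step (a_0 = 1):
  n = 1: D(1) = 1(1 + 1/2) = 3/2; numerator = -4(1) = -4; a_1 = (-4)/(3/2) = -8/3
  n = 2: D(2) = 2(2 + 1/2) = 5; numerator = -4(-8/3) - 1(1) = 29/3; a_2 = (29/3)/(5) = 29/15
  n = 3: D(3) = 3(3 + 1/2) = 21/2; numerator = -4(29/15) - 1(-8/3) = -76/15; a_3 = (-76/15)/(21/2) = -152/315
  n = 4: D(4) = 4(4 + 1/2) = 18; numerator = -4(-152/315) - 1(29/15) = -1/315; a_4 = (-1/315)/(18) = -1/5670

r = 2; a_0 = 1; a_1 = -8/3; a_2 = 29/15; a_3 = -152/315; a_4 = -1/5670
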